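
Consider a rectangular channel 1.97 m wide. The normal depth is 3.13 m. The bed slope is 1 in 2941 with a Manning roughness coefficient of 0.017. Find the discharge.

Q = 5.52 m³/s

Flow area A = b·y = 1.97 × 3.13 = 6.166 m². Wetted perimeter P = b + 2y = 1.97 + 2×3.13 = 8.23 m.
Hydraulic radius R = A/P = 6.166/8.23 = 0.7492 m.
Manning's equation: Q = (1/n) A R^(2/3) S^(1/2) = (1/0.017) × 6.166 × 0.7492^(2/3) × 0.00034^(1/2) = 5.52 m³/s.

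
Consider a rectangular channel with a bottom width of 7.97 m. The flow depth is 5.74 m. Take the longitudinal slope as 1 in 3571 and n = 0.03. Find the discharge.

Q = 45.1 m³/s

Flow area A = b·y = 7.97 × 5.74 = 45.75 m². Wetted perimeter P = b + 2y = 7.97 + 2×5.74 = 19.45 m.
Hydraulic radius R = A/P = 45.75/19.45 = 2.352 m.
Manning's equation: Q = (1/n) A R^(2/3) S^(1/2) = (1/0.03) × 45.75 × 2.352^(2/3) × 0.00028^(1/2) = 45.1 m³/s.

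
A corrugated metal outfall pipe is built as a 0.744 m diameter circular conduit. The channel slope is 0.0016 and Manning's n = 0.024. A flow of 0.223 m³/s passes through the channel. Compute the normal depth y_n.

y_n = 0.576 m

Manning's equation rearranged: A R^(2/3) = nQ / (1·√S) = 0.024 × 0.223 / (√0.0016) = 0.1338.
Trying y = 0.647 m: A R^(2/3) = 0.1483 — high.
Trying y = 0.474 m: A R^(2/3) = 0.1041 — low.
Trying y = 0.576 m: A R^(2/3) = 0.1339 — close enough.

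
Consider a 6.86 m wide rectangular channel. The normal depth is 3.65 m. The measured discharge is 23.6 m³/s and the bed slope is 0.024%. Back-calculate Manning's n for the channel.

n = 0.024

Flow area A = b·y = 6.86 × 3.65 = 25.04 m². Wetted perimeter P = b + 2y = 6.86 + 2×3.65 = 14.16 m.
Hydraulic radius R = A/P = 25.04/14.16 = 1.768 m.
Rearranging Manning's equation: n = (1/Q) A R^(2/3) S^(1/2) = (1/23.6) × 25.04 × 1.768^(2/3) × √0.00024 = 0.024.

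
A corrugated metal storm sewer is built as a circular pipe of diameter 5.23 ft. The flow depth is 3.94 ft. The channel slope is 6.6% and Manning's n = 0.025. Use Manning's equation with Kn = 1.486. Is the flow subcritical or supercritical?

supercritical

For a circular section of diameter D = 5.23 ft at depth y = 3.94 ft, the central angle is θ = 2 arccos(1 − 2y/D) = 4.204 rad. Then A = (D²/8)(θ − sin θ) = 17.36 ft² and P = Dθ/2 = 10.99 ft.
Hydraulic radius R = A/P = 17.36/10.99 = 1.579 ft.
V = (1.486/n) R^(2/3) √S = (1.486/0.025) × 1.579^(2/3) × √0.066 = 20.71 ft/s. Hydraulic depth D_h = A/T = 17.36/4.509 = 3.851 ft.
Froude number Fr = V/√(g·D_h) = 20.71/√(32.2×3.851) = 1.86, which is greater than 1, so the flow is supercritical.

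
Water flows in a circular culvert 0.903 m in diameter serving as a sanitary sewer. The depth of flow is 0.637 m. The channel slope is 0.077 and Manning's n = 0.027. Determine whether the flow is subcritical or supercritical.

For a circular section of diameter D = 0.903 m at depth y = 0.637 m, the central angle is θ = 2 arccos(1 − 2y/D) = 3.988 rad. Then A = (D²/8)(θ − sin θ) = 0.4829 m² and P = Dθ/2 = 1.801 m.
Hydraulic radius R = A/P = 0.4829/1.801 = 0.2682 m.
V = (1/n) R^(2/3) √S = (1/0.027) × 0.2682^(2/3) × √0.077 = 4.274 m/s. Hydraulic depth D_h = A/T = 0.4829/0.8233 = 0.5865 m.
Froude number Fr = V/√(g·D_h) = 4.274/√(9.81×0.5865) = 1.78, which is greater than 1, so the flow is supercritical.

supercritical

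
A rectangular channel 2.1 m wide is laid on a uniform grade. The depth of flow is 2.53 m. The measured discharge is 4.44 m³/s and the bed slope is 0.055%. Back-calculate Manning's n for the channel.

Flow area A = b·y = 2.1 × 2.53 = 5.313 m². Wetted perimeter P = b + 2y = 2.1 + 2×2.53 = 7.16 m.
Hydraulic radius R = A/P = 5.313/7.16 = 0.742 m.
Rearranging Manning's equation: n = (1/Q) A R^(2/3) S^(1/2) = (1/4.44) × 5.313 × 0.742^(2/3) × √0.00055 = 0.023.

n = 0.023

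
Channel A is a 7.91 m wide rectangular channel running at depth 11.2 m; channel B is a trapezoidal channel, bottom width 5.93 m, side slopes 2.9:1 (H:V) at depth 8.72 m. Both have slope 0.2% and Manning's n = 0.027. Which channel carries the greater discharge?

channel B

Channel A: Flow area A = b·y = 7.91 × 11.2 = 88.59 m². Wetted perimeter P = b + 2y = 7.91 + 2×11.2 = 30.31 m. Hydraulic radius R = A/P = 88.59/30.31 = 2.923 m. Q_A = (1/0.027)·88.59·2.923^(2/3)·√0.002 = 300 m³/s.
Channel B: With bottom width b = 5.93 m and side slope z = 2.9: A = (b + zy)y = (5.93 + 2.9×8.72)×8.72 = 272.2 m²; P = b + 2y√(1+z²) = 5.93 + 2×8.72×3.068 = 59.43 m. Hydraulic radius R = A/P = 272.2/59.43 = 4.581 m. Q_B = (1/0.027)·272.2·4.581^(2/3)·√0.002 = 1244 m³/s.
Q_A = 300 m³/s vs Q_B = 1244 m³/s, so channel B carries more.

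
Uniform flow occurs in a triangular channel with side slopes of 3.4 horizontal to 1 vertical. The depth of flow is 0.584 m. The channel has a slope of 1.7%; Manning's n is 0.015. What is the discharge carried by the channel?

Q = 4.32 m³/s

For a triangular section with side slope z = 3.4: A = zy² = 3.4×0.584² = 1.16 m²; P = 2y√(1+z²) = 2×0.584×3.544 = 4.139 m.
Hydraulic radius R = A/P = 1.16/4.139 = 0.2801 m.
Manning's equation: Q = (1/n) A R^(2/3) S^(1/2) = (1/0.015) × 1.16 × 0.2801^(2/3) × 0.017^(1/2) = 4.32 m³/s.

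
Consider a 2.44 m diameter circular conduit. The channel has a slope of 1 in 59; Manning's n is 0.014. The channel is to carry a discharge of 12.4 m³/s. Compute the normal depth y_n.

Manning's equation rearranged: A R^(2/3) = nQ / (1·√S) = 0.014 × 12.4 / (√0.01695) = 1.333.
Try y = 1.26 m: A R^(2/3) = 1.776 — over.
Try y = 0.735 m: A R^(2/3) = 0.6639 — short.
Try y = 1.07 m: A R^(2/3) = 1.338 — close enough.

y_n = 1.07 m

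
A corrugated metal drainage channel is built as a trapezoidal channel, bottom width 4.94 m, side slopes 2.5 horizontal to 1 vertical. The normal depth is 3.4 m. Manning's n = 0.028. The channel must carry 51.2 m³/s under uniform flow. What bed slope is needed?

S = 0.0004

With bottom width b = 4.94 m and side slope z = 2.5: A = (b + zy)y = (4.94 + 2.5×3.4)×3.4 = 45.7 m²; P = b + 2y√(1+z²) = 4.94 + 2×3.4×2.693 = 23.25 m.
Hydraulic radius R = A/P = 45.7/23.25 = 1.965 m.
From Manning's equation, S = [nQ / (1 A R^(2/3))]² = [0.028 × 51.2 / (1 × 45.7 × 1.965^(2/3))]² = 0.0004.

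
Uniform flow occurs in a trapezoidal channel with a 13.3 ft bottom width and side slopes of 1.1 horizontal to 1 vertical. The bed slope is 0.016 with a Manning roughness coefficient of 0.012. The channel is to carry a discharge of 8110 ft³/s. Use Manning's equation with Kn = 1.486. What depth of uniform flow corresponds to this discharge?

Manning's equation rearranged: A R^(2/3) = nQ / (1.486·√S) = 0.012 × 8110 / (1.486 × √0.016) = 517.8.
Try y = 7.32 ft: A R^(2/3) = 423.3 — low.
Try y = 10.3 ft: A R^(2/3) = 816.6 — high.
Try y = 8.14 ft: A R^(2/3) = 517.6 — ≈ 517.8.

y_n = 8.14 ft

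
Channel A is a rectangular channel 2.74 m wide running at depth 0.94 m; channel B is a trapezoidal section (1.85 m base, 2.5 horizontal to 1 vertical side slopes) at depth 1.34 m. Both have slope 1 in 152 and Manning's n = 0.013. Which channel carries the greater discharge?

channel B

Channel A: Flow area A = b·y = 2.74 × 0.94 = 2.576 m². Wetted perimeter P = b + 2y = 2.74 + 2×0.94 = 4.62 m. Hydraulic radius R = A/P = 2.576/4.62 = 0.5575 m. Q_A = (1/0.013)·2.576·0.5575^(2/3)·√0.006579 = 10.89 m³/s.
Channel B: With bottom width b = 1.85 m and side slope z = 2.5: A = (b + zy)y = (1.85 + 2.5×1.34)×1.34 = 6.968 m²; P = b + 2y√(1+z²) = 1.85 + 2×1.34×2.693 = 9.066 m. Hydraulic radius R = A/P = 6.968/9.066 = 0.7686 m. Q_B = (1/0.013)·6.968·0.7686^(2/3)·√0.006579 = 36.48 m³/s.
Q_A = 10.89 m³/s vs Q_B = 36.48 m³/s, so channel B carries more.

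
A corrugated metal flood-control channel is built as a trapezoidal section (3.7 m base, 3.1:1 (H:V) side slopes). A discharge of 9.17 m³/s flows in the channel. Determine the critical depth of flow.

At critical depth, Q² T / (g A³) = 1, i.e. A³/T = Q²/g = 9.17²/9.81 = 8.572.
At y = 0.839 m: A³/T = 16.6 — over.
At y = 0.482 m: A³/T = 2.346 — short.
At y = 0.699 m: A³/T = 8.585 — ≈ 8.572.

y_c = 0.699 m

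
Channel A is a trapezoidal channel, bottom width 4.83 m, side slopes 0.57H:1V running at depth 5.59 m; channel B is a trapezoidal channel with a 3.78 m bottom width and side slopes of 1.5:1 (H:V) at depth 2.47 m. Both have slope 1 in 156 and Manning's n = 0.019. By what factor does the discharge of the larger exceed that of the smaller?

3.5

Channel A: With bottom width b = 4.83 m and side slope z = 0.57: A = (b + zy)y = (4.83 + 0.57×5.59)×5.59 = 44.81 m²; P = b + 2y√(1+z²) = 4.83 + 2×5.59×1.151 = 17.7 m. Hydraulic radius R = A/P = 44.81/17.7 = 2.532 m. Q_A = (1/0.019)·44.81·2.532^(2/3)·√0.00641 = 350.8 m³/s.
Channel B: With bottom width b = 3.78 m and side slope z = 1.5: A = (b + zy)y = (3.78 + 1.5×2.47)×2.47 = 18.49 m²; P = b + 2y√(1+z²) = 3.78 + 2×2.47×1.803 = 12.69 m. Hydraulic radius R = A/P = 18.49/12.69 = 1.457 m. Q_B = (1/0.019)·18.49·1.457^(2/3)·√0.00641 = 100.1 m³/s.
The larger discharge is 350.8 m³/s and the smaller is 100.1 m³/s; the ratio is 3.5.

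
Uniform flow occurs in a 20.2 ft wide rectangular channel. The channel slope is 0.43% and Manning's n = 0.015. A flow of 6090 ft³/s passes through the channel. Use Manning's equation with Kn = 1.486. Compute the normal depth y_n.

y_n = 14.2 ft

Manning's equation rearranged: A R^(2/3) = nQ / (1.486·√S) = 0.015 × 6090 / (1.486 × √0.0043) = 937.5.
At y = 17.2 ft: A R^(2/3) = 1193 — over.
At y = 10.7 ft: A R^(2/3) = 648.4 — short.
At y = 14.2 ft: A R^(2/3) = 936.8 — ≈ 937.5.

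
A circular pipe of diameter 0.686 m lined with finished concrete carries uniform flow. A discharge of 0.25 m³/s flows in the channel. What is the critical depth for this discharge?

At critical depth, Q² T / (g A³) = 1, i.e. A³/T = Q²/g = 0.25²/9.81 = 0.006371.
Trying y = 0.382 m: A³/T = 0.01388 — over.
Trying y = 0.215 m: A³/T = 0.001528 — short.
Trying y = 0.312 m: A³/T = 0.006405 — matches.

y_c = 0.312 m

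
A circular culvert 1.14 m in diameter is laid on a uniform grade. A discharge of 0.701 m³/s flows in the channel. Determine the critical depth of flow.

y_c = 0.457 m

At critical depth, Q² T / (g A³) = 1, i.e. A³/T = Q²/g = 0.701²/9.81 = 0.05009.
At y = 0.38 m: A³/T = 0.02458 — short.
At y = 0.511 m: A³/T = 0.07678 — over.
At y = 0.457 m: A³/T = 0.05004 — close enough.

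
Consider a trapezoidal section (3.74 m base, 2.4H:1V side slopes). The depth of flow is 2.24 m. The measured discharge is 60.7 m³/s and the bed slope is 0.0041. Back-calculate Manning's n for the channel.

n = 0.026

With bottom width b = 3.74 m and side slope z = 2.4: A = (b + zy)y = (3.74 + 2.4×2.24)×2.24 = 20.42 m²; P = b + 2y√(1+z²) = 3.74 + 2×2.24×2.6 = 15.39 m.
Hydraulic radius R = A/P = 20.42/15.39 = 1.327 m.
Rearranging Manning's equation: n = (1/Q) A R^(2/3) S^(1/2) = (1/60.7) × 20.42 × 1.327^(2/3) × √0.0041 = 0.026.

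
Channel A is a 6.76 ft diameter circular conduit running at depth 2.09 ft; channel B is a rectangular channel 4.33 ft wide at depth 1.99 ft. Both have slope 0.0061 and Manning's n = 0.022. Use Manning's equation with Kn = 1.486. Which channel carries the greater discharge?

Channel A: For a circular section of diameter D = 6.76 ft at depth y = 2.09 ft, the central angle is θ = 2 arccos(1 − 2y/D) = 2.358 rad. Then A = (D²/8)(θ − sin θ) = 9.442 ft² and P = Dθ/2 = 7.971 ft. Hydraulic radius R = A/P = 9.442/7.971 = 1.184 ft. Q_A = (1.486/0.022)·9.442·1.184^(2/3)·√0.0061 = 55.76 ft³/s.
Channel B: Flow area A = b·y = 4.33 × 1.99 = 8.617 ft². Wetted perimeter P = b + 2y = 4.33 + 2×1.99 = 8.31 ft. Hydraulic radius R = A/P = 8.617/8.31 = 1.037 ft. Q_B = (1.486/0.022)·8.617·1.037^(2/3)·√0.0061 = 46.57 ft³/s.
Q_A = 55.76 ft³/s vs Q_B = 46.57 ft³/s, so channel A carries more.

channel A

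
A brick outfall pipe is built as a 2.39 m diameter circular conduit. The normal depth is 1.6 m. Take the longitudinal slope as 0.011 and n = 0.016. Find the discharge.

For a circular section of diameter D = 2.39 m at depth y = 1.6 m, the central angle is θ = 2 arccos(1 − 2y/D) = 3.833 rad. Then A = (D²/8)(θ − sin θ) = 3.192 m² and P = Dθ/2 = 4.581 m.
Hydraulic radius R = A/P = 3.192/4.581 = 0.6969 m.
Manning's equation: Q = (1/n) A R^(2/3) S^(1/2) = (1/0.016) × 3.192 × 0.6969^(2/3) × 0.011^(1/2) = 16.4 m³/s.

Q = 16.4 m³/s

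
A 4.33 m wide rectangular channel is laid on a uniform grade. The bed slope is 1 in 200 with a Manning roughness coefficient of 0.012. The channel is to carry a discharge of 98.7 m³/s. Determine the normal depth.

Manning's equation rearranged: A R^(2/3) = nQ / (1·√S) = 0.012 × 98.7 / (√0.005) = 16.75.
Trying y = 2.59 m: A R^(2/3) = 12.52 — too small.
Trying y = 4.08 m: A R^(2/3) = 22.26 — too large.
Trying y = 3.25 m: A R^(2/3) = 16.76 — close enough.

y_n = 3.25 m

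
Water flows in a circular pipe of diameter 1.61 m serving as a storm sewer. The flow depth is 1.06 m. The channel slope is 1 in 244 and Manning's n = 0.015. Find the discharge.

For a circular section of diameter D = 1.61 m at depth y = 1.06 m, the central angle is θ = 2 arccos(1 − 2y/D) = 3.786 rad. Then A = (D²/8)(θ − sin θ) = 1.421 m² and P = Dθ/2 = 3.048 m.
Hydraulic radius R = A/P = 1.421/3.048 = 0.4664 m.
Manning's equation: Q = (1/n) A R^(2/3) S^(1/2) = (1/0.015) × 1.421 × 0.4664^(2/3) × 0.004098^(1/2) = 3.65 m³/s.

Q = 3.65 m³/s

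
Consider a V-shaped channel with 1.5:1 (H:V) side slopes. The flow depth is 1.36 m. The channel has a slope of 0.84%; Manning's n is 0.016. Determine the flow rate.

For a triangular section with side slope z = 1.5: A = zy² = 1.5×1.36² = 2.774 m²; P = 2y√(1+z²) = 2×1.36×1.803 = 4.904 m.
Hydraulic radius R = A/P = 2.774/4.904 = 0.5658 m.
Manning's equation: Q = (1/n) A R^(2/3) S^(1/2) = (1/0.016) × 2.774 × 0.5658^(2/3) × 0.0084^(1/2) = 10.9 m³/s.

Q = 10.9 m³/s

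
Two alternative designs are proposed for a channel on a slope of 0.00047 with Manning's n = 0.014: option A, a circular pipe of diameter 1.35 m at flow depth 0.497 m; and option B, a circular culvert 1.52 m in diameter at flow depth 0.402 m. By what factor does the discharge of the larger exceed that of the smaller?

1.38

Channel A: For a circular section of diameter D = 1.35 m at depth y = 0.497 m, the central angle is θ = 2 arccos(1 − 2y/D) = 2.608 rad. Then A = (D²/8)(θ − sin θ) = 0.4782 m² and P = Dθ/2 = 1.76 m. Hydraulic radius R = A/P = 0.4782/1.76 = 0.2717 m. Q_A = (1/0.014)·0.4782·0.2717^(2/3)·√0.00047 = 0.3106 m³/s.
Channel B: For a circular section of diameter D = 1.52 m at depth y = 0.402 m, the central angle is θ = 2 arccos(1 − 2y/D) = 2.161 rad. Then A = (D²/8)(θ − sin θ) = 0.384 m² and P = Dθ/2 = 1.642 m. Hydraulic radius R = A/P = 0.384/1.642 = 0.2338 m. Q_B = (1/0.014)·0.384·0.2338^(2/3)·√0.00047 = 0.2257 m³/s.
The larger discharge is 0.3106 m³/s and the smaller is 0.2257 m³/s; the ratio is 1.38.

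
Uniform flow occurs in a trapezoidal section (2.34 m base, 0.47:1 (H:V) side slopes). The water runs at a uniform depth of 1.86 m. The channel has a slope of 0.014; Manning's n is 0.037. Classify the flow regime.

With bottom width b = 2.34 m and side slope z = 0.47: A = (b + zy)y = (2.34 + 0.47×1.86)×1.86 = 5.978 m²; P = b + 2y√(1+z²) = 2.34 + 2×1.86×1.105 = 6.45 m.
Hydraulic radius R = A/P = 5.978/6.45 = 0.9268 m.
V = (1/n) R^(2/3) √S = (1/0.037) × 0.9268^(2/3) × √0.014 = 3.04 m/s. Hydraulic depth D_h = A/T = 5.978/4.088 = 1.462 m.
Froude number Fr = V/√(g·D_h) = 3.04/√(9.81×1.462) = 0.803, which is less than 1, so the flow is subcritical.

subcritical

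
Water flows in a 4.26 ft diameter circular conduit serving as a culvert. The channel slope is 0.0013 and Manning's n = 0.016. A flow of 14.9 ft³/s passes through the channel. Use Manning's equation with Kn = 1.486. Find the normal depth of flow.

Manning's equation rearranged: A R^(2/3) = nQ / (1.486·√S) = 0.016 × 14.9 / (1.486 × √0.0013) = 4.45.
Trying y = 2 ft: A R^(2/3) = 6.669 — over.
Trying y = 1.41 ft: A R^(2/3) = 3.516 — short.
Trying y = 1.6 ft: A R^(2/3) = 4.46 — close enough.

y_n = 1.6 ft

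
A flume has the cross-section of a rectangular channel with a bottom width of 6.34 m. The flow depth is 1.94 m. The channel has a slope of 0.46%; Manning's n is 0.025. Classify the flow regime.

subcritical

Flow area A = b·y = 6.34 × 1.94 = 12.3 m². Wetted perimeter P = b + 2y = 6.34 + 2×1.94 = 10.22 m.
Hydraulic radius R = A/P = 12.3/10.22 = 1.203 m.
V = (1/n) R^(2/3) √S = (1/0.025) × 1.203^(2/3) × √0.0046 = 3.069 m/s. Hydraulic depth D_h = A/T = 12.3/6.34 = 1.94 m.
Froude number Fr = V/√(g·D_h) = 3.069/√(9.81×1.94) = 0.704, which is less than 1, so the flow is subcritical.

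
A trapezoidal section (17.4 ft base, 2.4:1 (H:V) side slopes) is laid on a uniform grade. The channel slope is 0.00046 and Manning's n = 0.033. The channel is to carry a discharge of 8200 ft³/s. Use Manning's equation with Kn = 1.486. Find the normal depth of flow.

Manning's equation rearranged: A R^(2/3) = nQ / (1.486·√S) = 0.033 × 8200 / (1.486 × √0.00046) = 8490.
Try y = 28.5 ft: A R^(2/3) = 14720 — high.
Try y = 22.6 ft: A R^(2/3) = 8486 — close enough.

y_n = 22.6 ft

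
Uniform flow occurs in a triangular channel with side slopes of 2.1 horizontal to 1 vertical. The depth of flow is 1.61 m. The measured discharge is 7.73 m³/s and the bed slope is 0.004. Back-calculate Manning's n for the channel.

n = 0.036

For a triangular section with side slope z = 2.1: A = zy² = 2.1×1.61² = 5.443 m²; P = 2y√(1+z²) = 2×1.61×2.326 = 7.49 m.
Hydraulic radius R = A/P = 5.443/7.49 = 0.7268 m.
Rearranging Manning's equation: n = (1/Q) A R^(2/3) S^(1/2) = (1/7.73) × 5.443 × 0.7268^(2/3) × √0.004 = 0.036.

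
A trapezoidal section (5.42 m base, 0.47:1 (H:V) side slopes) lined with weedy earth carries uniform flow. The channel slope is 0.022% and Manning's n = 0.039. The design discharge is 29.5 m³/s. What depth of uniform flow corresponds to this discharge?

Manning's equation rearranged: A R^(2/3) = nQ / (1·√S) = 0.039 × 29.5 / (√0.00022) = 77.57.
Trying y = 3.75 m: A R^(2/3) = 42.26 — low.
Trying y = 5.97 m: A R^(2/3) = 93.77 — high.
Trying y = 5.36 m: A R^(2/3) = 77.65 — matches.

y_n = 5.36 m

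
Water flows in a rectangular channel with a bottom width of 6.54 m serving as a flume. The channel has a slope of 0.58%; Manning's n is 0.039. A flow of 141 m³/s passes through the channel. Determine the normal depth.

Manning's equation rearranged: A R^(2/3) = nQ / (1·√S) = 0.039 × 141 / (√0.0058) = 72.21.
Trying y = 7.88 m: A R^(2/3) = 90.08 — high.
Trying y = 6.56 m: A R^(2/3) = 72.18 — ≈ 72.21.

y_n = 6.56 m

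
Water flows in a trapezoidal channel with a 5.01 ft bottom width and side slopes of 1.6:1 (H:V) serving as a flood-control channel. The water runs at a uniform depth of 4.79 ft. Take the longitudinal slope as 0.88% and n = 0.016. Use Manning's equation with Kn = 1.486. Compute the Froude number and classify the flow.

With bottom width b = 5.01 ft and side slope z = 1.6: A = (b + zy)y = (5.01 + 1.6×4.79)×4.79 = 60.71 ft²; P = b + 2y√(1+z²) = 5.01 + 2×4.79×1.887 = 23.09 ft.
Hydraulic radius R = A/P = 60.71/23.09 = 2.63 ft.
V = (1.486/n) R^(2/3) √S = (1.486/0.016) × 2.63^(2/3) × √0.0088 = 16.6 ft/s. Hydraulic depth D_h = A/T = 60.71/20.34 = 2.985 ft.
Froude number Fr = V/√(g·D_h) = 16.6/√(32.2×2.985) = 1.69, which is greater than 1, so the flow is supercritical.

supercritical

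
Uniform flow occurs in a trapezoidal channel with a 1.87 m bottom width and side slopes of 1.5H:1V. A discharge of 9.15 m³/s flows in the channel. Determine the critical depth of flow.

At critical depth, Q² T / (g A³) = 1, i.e. A³/T = Q²/g = 9.15²/9.81 = 8.534.
Try y = 1.11 m: A³/T = 11.62 — over.
Try y = 1.02 m: A³/T = 8.46 — close enough.

y_c = 1.02 m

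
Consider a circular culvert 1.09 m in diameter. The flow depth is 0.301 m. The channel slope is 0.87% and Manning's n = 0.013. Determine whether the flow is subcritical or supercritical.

supercritical

For a circular section of diameter D = 1.09 m at depth y = 0.301 m, the central angle is θ = 2 arccos(1 − 2y/D) = 2.213 rad. Then A = (D²/8)(θ − sin θ) = 0.2098 m² and P = Dθ/2 = 1.206 m.
Hydraulic radius R = A/P = 0.2098/1.206 = 0.1739 m.
V = (1/n) R^(2/3) √S = (1/0.013) × 0.1739^(2/3) × √0.0087 = 2.236 m/s. Hydraulic depth D_h = A/T = 0.2098/0.9747 = 0.2152 m.
Froude number Fr = V/√(g·D_h) = 2.236/√(9.81×0.2152) = 1.54, which is greater than 1, so the flow is supercritical.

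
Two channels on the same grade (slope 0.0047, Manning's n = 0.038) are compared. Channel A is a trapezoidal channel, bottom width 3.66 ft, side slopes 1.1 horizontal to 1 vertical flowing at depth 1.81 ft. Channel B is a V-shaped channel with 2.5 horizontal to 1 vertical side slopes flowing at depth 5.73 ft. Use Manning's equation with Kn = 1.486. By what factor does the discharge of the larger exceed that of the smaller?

14.2

Channel A: With bottom width b = 3.66 ft and side slope z = 1.1: A = (b + zy)y = (3.66 + 1.1×1.81)×1.81 = 10.23 ft²; P = b + 2y√(1+z²) = 3.66 + 2×1.81×1.487 = 9.042 ft. Hydraulic radius R = A/P = 10.23/9.042 = 1.131 ft. Q_A = (1.486/0.038)·10.23·1.131^(2/3)·√0.0047 = 29.77 ft³/s.
Channel B: For a triangular section with side slope z = 2.5: A = zy² = 2.5×5.73² = 82.08 ft²; P = 2y√(1+z²) = 2×5.73×2.693 = 30.86 ft. Hydraulic radius R = A/P = 82.08/30.86 = 2.66 ft. Q_B = (1.486/0.038)·82.08·2.66^(2/3)·√0.0047 = 422.5 ft³/s.
The larger discharge is 422.5 ft³/s and the smaller is 29.77 ft³/s; the ratio is 14.2.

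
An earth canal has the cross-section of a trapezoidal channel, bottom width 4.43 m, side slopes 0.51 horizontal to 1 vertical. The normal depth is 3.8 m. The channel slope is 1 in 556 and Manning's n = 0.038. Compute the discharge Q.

Q = 40.9 m³/s

With bottom width b = 4.43 m and side slope z = 0.51: A = (b + zy)y = (4.43 + 0.51×3.8)×3.8 = 24.2 m²; P = b + 2y√(1+z²) = 4.43 + 2×3.8×1.123 = 12.96 m.
Hydraulic radius R = A/P = 24.2/12.96 = 1.867 m.
Manning's equation: Q = (1/n) A R^(2/3) S^(1/2) = (1/0.038) × 24.2 × 1.867^(2/3) × 0.001799^(1/2) = 40.9 m³/s.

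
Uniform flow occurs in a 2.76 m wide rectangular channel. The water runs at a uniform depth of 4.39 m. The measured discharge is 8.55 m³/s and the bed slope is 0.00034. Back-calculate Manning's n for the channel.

n = 0.027

Flow area A = b·y = 2.76 × 4.39 = 12.12 m². Wetted perimeter P = b + 2y = 2.76 + 2×4.39 = 11.54 m.
Hydraulic radius R = A/P = 12.12/11.54 = 1.05 m.
Rearranging Manning's equation: n = (1/Q) A R^(2/3) S^(1/2) = (1/8.55) × 12.12 × 1.05^(2/3) × √0.00034 = 0.027.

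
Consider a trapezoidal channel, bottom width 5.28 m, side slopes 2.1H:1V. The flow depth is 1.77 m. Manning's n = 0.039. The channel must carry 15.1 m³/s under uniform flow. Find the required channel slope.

With bottom width b = 5.28 m and side slope z = 2.1: A = (b + zy)y = (5.28 + 2.1×1.77)×1.77 = 15.92 m²; P = b + 2y√(1+z²) = 5.28 + 2×1.77×2.326 = 13.51 m.
Hydraulic radius R = A/P = 15.92/13.51 = 1.178 m.
From Manning's equation, S = [nQ / (1 A R^(2/3))]² = [0.039 × 15.1 / (1 × 15.92 × 1.178^(2/3))]² = 0.0011.

S = 0.0011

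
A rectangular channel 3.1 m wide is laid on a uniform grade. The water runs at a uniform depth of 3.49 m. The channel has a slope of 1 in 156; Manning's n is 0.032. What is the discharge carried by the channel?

Flow area A = b·y = 3.1 × 3.49 = 10.82 m². Wetted perimeter P = b + 2y = 3.1 + 2×3.49 = 10.08 m.
Hydraulic radius R = A/P = 10.82/10.08 = 1.073 m.
Manning's equation: Q = (1/n) A R^(2/3) S^(1/2) = (1/0.032) × 10.82 × 1.073^(2/3) × 0.00641^(1/2) = 28.4 m³/s.

Q = 28.4 m³/s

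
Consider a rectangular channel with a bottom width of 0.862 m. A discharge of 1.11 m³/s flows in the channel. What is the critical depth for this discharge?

y_c = 0.553 m

For a rectangular channel, critical depth y_c = (q²/g)^(1/3) where q = Q/b = 1.11/0.862 = 1.288 m²/s.
So y_c = (1.288²/9.81)^(1/3) = 0.553 m.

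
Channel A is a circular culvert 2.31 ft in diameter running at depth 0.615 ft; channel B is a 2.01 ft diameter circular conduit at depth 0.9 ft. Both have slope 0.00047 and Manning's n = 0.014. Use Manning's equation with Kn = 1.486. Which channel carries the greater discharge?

Channel A: For a circular section of diameter D = 2.31 ft at depth y = 0.615 ft, the central angle is θ = 2 arccos(1 − 2y/D) = 2.169 rad. Then A = (D²/8)(θ − sin θ) = 0.8951 ft² and P = Dθ/2 = 2.505 ft. Hydraulic radius R = A/P = 0.8951/2.505 = 0.3574 ft. Q_A = (1.486/0.014)·0.8951·0.3574^(2/3)·√0.00047 = 1.037 ft³/s.
Channel B: For a circular section of diameter D = 2.01 ft at depth y = 0.9 ft, the central angle is θ = 2 arccos(1 − 2y/D) = 2.932 rad. Then A = (D²/8)(θ − sin θ) = 1.376 ft² and P = Dθ/2 = 2.947 ft. Hydraulic radius R = A/P = 1.376/2.947 = 0.4669 ft. Q_B = (1.486/0.014)·1.376·0.4669^(2/3)·√0.00047 = 1.905 ft³/s.
Q_A = 1.037 ft³/s vs Q_B = 1.905 ft³/s, so channel B carries more.

channel B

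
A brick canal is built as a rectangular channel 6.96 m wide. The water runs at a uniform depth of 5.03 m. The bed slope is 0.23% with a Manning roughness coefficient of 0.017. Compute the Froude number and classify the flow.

Flow area A = b·y = 6.96 × 5.03 = 35.01 m². Wetted perimeter P = b + 2y = 6.96 + 2×5.03 = 17.02 m.
Hydraulic radius R = A/P = 35.01/17.02 = 2.057 m.
V = (1/n) R^(2/3) √S = (1/0.017) × 2.057^(2/3) × √0.0023 = 4.563 m/s. Hydraulic depth D_h = A/T = 35.01/6.96 = 5.03 m.
Froude number Fr = V/√(g·D_h) = 4.563/√(9.81×5.03) = 0.65, which is less than 1, so the flow is subcritical.

subcritical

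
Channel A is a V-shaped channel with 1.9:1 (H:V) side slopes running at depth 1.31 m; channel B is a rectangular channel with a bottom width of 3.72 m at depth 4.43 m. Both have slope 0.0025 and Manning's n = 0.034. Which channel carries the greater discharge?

channel B

Channel A: For a triangular section with side slope z = 1.9: A = zy² = 1.9×1.31² = 3.261 m²; P = 2y√(1+z²) = 2×1.31×2.147 = 5.625 m. Hydraulic radius R = A/P = 3.261/5.625 = 0.5796 m. Q_A = (1/0.034)·3.261·0.5796^(2/3)·√0.0025 = 3.333 m³/s.
Channel B: Flow area A = b·y = 3.72 × 4.43 = 16.48 m². Wetted perimeter P = b + 2y = 3.72 + 2×4.43 = 12.58 m. Hydraulic radius R = A/P = 16.48/12.58 = 1.31 m. Q_B = (1/0.034)·16.48·1.31^(2/3)·√0.0025 = 29.01 m³/s.
Q_A = 3.333 m³/s vs Q_B = 29.01 m³/s, so channel B carries more.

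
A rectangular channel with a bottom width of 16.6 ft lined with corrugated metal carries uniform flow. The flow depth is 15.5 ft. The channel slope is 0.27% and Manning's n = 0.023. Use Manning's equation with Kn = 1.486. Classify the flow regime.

Flow area A = b·y = 16.6 × 15.5 = 257.3 ft². Wetted perimeter P = b + 2y = 16.6 + 2×15.5 = 47.6 ft.
Hydraulic radius R = A/P = 257.3/47.6 = 5.405 ft.
V = (1.486/n) R^(2/3) √S = (1.486/0.023) × 5.405^(2/3) × √0.0027 = 10.34 ft/s. Hydraulic depth D_h = A/T = 257.3/16.6 = 15.5 ft.
Froude number Fr = V/√(g·D_h) = 10.34/√(32.2×15.5) = 0.463, which is less than 1, so the flow is subcritical.

subcritical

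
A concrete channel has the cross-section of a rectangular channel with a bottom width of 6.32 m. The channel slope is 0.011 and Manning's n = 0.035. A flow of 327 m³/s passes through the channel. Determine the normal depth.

Manning's equation rearranged: A R^(2/3) = nQ / (1·√S) = 0.035 × 327 / (√0.011) = 109.1.
At y = 12.2 m: A R^(2/3) = 142.4 — over.
At y = 9.68 m: A R^(2/3) = 109.1 — matches.

y_n = 9.68 m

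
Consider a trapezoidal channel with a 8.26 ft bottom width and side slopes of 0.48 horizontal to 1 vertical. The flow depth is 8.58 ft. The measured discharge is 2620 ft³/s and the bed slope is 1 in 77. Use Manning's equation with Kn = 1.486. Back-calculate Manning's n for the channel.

n = 0.017

With bottom width b = 8.26 ft and side slope z = 0.48: A = (b + zy)y = (8.26 + 0.48×8.58)×8.58 = 106.2 ft²; P = b + 2y√(1+z²) = 8.26 + 2×8.58×1.109 = 27.29 ft.
Hydraulic radius R = A/P = 106.2/27.29 = 3.891 ft.
Rearranging Manning's equation: n = (1.486/Q) A R^(2/3) S^(1/2) = (1.486/2620) × 106.2 × 3.891^(2/3) × √0.01299 = 0.017.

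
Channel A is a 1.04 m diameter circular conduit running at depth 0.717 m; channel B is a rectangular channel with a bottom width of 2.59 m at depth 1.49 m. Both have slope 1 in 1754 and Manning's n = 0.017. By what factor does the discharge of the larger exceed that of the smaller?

Channel A: For a circular section of diameter D = 1.04 m at depth y = 0.717 m, the central angle is θ = 2 arccos(1 − 2y/D) = 3.919 rad. Then A = (D²/8)(θ − sin θ) = 0.6246 m² and P = Dθ/2 = 2.038 m. Hydraulic radius R = A/P = 0.6246/2.038 = 0.3065 m. Q_A = (1/0.017)·0.6246·0.3065^(2/3)·√0.0005701 = 0.3988 m³/s.
Channel B: Flow area A = b·y = 2.59 × 1.49 = 3.859 m². Wetted perimeter P = b + 2y = 2.59 + 2×1.49 = 5.57 m. Hydraulic radius R = A/P = 3.859/5.57 = 0.6928 m. Q_B = (1/0.017)·3.859·0.6928^(2/3)·√0.0005701 = 4.244 m³/s.
The larger discharge is 4.244 m³/s and the smaller is 0.3988 m³/s; the ratio is 10.6.

10.6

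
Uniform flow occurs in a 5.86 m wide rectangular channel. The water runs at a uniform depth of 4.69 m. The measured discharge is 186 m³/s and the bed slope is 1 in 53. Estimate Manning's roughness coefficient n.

n = 0.0301

Flow area A = b·y = 5.86 × 4.69 = 27.48 m². Wetted perimeter P = b + 2y = 5.86 + 2×4.69 = 15.24 m.
Hydraulic radius R = A/P = 27.48/15.24 = 1.803 m.
Rearranging Manning's equation: n = (1/Q) A R^(2/3) S^(1/2) = (1/186) × 27.48 × 1.803^(2/3) × √0.01887 = 0.0301.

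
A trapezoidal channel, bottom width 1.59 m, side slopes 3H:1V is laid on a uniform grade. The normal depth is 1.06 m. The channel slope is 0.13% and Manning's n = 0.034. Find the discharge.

Q = 3.85 m³/s

With bottom width b = 1.59 m and side slope z = 3: A = (b + zy)y = (1.59 + 3×1.06)×1.06 = 5.056 m²; P = b + 2y√(1+z²) = 1.59 + 2×1.06×3.162 = 8.294 m.
Hydraulic radius R = A/P = 5.056/8.294 = 0.6096 m.
Manning's equation: Q = (1/n) A R^(2/3) S^(1/2) = (1/0.034) × 5.056 × 0.6096^(2/3) × 0.0013^(1/2) = 3.85 m³/s.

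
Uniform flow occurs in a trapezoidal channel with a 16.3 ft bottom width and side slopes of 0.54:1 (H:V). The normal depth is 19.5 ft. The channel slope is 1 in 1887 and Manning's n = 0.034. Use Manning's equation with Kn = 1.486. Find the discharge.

With bottom width b = 16.3 ft and side slope z = 0.54: A = (b + zy)y = (16.3 + 0.54×19.5)×19.5 = 523.2 ft²; P = b + 2y√(1+z²) = 16.3 + 2×19.5×1.136 = 60.62 ft.
Hydraulic radius R = A/P = 523.2/60.62 = 8.63 ft.
Manning's equation: Q = (1.486/n) A R^(2/3) S^(1/2) = (1.486/0.034) × 523.2 × 8.63^(2/3) × 0.0005299^(1/2) = 2210 ft³/s.

Q = 2210 ft³/s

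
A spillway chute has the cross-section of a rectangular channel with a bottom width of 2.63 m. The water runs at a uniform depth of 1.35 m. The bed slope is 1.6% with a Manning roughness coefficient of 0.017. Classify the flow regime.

Flow area A = b·y = 2.63 × 1.35 = 3.55 m². Wetted perimeter P = b + 2y = 2.63 + 2×1.35 = 5.33 m.
Hydraulic radius R = A/P = 3.55/5.33 = 0.6661 m.
V = (1/n) R^(2/3) √S = (1/0.017) × 0.6661^(2/3) × √0.016 = 5.675 m/s. Hydraulic depth D_h = A/T = 3.55/2.63 = 1.35 m.
Froude number Fr = V/√(g·D_h) = 5.675/√(9.81×1.35) = 1.56, which is greater than 1, so the flow is supercritical.

supercritical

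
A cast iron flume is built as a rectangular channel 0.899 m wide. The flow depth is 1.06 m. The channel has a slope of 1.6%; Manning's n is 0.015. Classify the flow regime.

supercritical

Flow area A = b·y = 0.899 × 1.06 = 0.9529 m². Wetted perimeter P = b + 2y = 0.899 + 2×1.06 = 3.019 m.
Hydraulic radius R = A/P = 0.9529/3.019 = 0.3156 m.
V = (1/n) R^(2/3) √S = (1/0.015) × 0.3156^(2/3) × √0.016 = 3.909 m/s. Hydraulic depth D_h = A/T = 0.9529/0.899 = 1.06 m.
Froude number Fr = V/√(g·D_h) = 3.909/√(9.81×1.06) = 1.21, which is greater than 1, so the flow is supercritical.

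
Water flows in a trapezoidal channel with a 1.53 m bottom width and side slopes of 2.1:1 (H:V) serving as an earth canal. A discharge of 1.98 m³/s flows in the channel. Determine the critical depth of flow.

At critical depth, Q² T / (g A³) = 1, i.e. A³/T = Q²/g = 1.98²/9.81 = 0.3996.
Try y = 0.503 m: A³/T = 0.6044 — high.
Try y = 0.368 m: A³/T = 0.1979 — low.
Try y = 0.449 m: A³/T = 0.4007 — matches.

y_c = 0.449 m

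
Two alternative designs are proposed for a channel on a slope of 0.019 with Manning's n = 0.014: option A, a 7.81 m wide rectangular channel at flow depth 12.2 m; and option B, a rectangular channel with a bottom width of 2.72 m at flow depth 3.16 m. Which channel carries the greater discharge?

Channel A: Flow area A = b·y = 7.81 × 12.2 = 95.28 m². Wetted perimeter P = b + 2y = 7.81 + 2×12.2 = 32.21 m. Hydraulic radius R = A/P = 95.28/32.21 = 2.958 m. Q_A = (1/0.014)·95.28·2.958^(2/3)·√0.019 = 1933 m³/s.
Channel B: Flow area A = b·y = 2.72 × 3.16 = 8.595 m². Wetted perimeter P = b + 2y = 2.72 + 2×3.16 = 9.04 m. Hydraulic radius R = A/P = 8.595/9.04 = 0.9508 m. Q_B = (1/0.014)·8.595·0.9508^(2/3)·√0.019 = 81.83 m³/s.
Q_A = 1933 m³/s vs Q_B = 81.83 m³/s, so channel A carries more.

channel A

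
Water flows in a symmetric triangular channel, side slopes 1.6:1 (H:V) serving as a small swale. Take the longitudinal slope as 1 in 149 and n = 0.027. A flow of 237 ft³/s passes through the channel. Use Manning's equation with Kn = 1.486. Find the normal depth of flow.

Manning's equation rearranged: A R^(2/3) = nQ / (1.486·√S) = 0.027 × 237 / (1.486 × √0.006711) = 52.56.
Try y = 3.23 ft: A R^(2/3) = 20.59 — short.
Try y = 5.14 ft: A R^(2/3) = 71.06 — over.
Try y = 4.59 ft: A R^(2/3) = 52.54 — matches.

y_n = 4.59 ft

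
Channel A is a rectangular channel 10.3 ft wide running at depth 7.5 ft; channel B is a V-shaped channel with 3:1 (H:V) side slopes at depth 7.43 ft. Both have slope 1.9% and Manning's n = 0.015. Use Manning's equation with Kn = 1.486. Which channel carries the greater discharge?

Channel A: Flow area A = b·y = 10.3 × 7.5 = 77.25 ft². Wetted perimeter P = b + 2y = 10.3 + 2×7.5 = 25.3 ft. Hydraulic radius R = A/P = 77.25/25.3 = 3.053 ft. Q_A = (1.486/0.015)·77.25·3.053^(2/3)·√0.019 = 2220 ft³/s.
Channel B: For a triangular section with side slope z = 3: A = zy² = 3×7.43² = 165.6 ft²; P = 2y√(1+z²) = 2×7.43×3.162 = 46.99 ft. Hydraulic radius R = A/P = 165.6/46.99 = 3.524 ft. Q_B = (1.486/0.015)·165.6·3.524^(2/3)·√0.019 = 5237 ft³/s.
Q_A = 2220 ft³/s vs Q_B = 5237 ft³/s, so channel B carries more.

channel B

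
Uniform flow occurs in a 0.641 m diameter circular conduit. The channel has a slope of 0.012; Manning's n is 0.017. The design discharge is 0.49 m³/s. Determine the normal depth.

Manning's equation rearranged: A R^(2/3) = nQ / (1·√S) = 0.017 × 0.49 / (√0.012) = 0.07604.
Trying y = 0.53 m: A R^(2/3) = 0.09594 — too large.
Trying y = 0.312 m: A R^(2/3) = 0.04547 — too small.
Trying y = 0.433 m: A R^(2/3) = 0.076 — close enough.

y_n = 0.433 m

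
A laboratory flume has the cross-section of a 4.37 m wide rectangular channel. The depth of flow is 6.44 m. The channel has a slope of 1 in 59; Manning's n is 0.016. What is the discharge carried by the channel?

Q = 317 m³/s

Flow area A = b·y = 4.37 × 6.44 = 28.14 m². Wetted perimeter P = b + 2y = 4.37 + 2×6.44 = 17.25 m.
Hydraulic radius R = A/P = 28.14/17.25 = 1.631 m.
Manning's equation: Q = (1/n) A R^(2/3) S^(1/2) = (1/0.016) × 28.14 × 1.631^(2/3) × 0.01695^(1/2) = 317 m³/s.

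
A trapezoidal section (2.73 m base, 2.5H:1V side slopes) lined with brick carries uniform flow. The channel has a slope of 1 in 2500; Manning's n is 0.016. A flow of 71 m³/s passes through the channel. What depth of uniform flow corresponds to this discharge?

Manning's equation rearranged: A R^(2/3) = nQ / (1·√S) = 0.016 × 71 / (√0.0004) = 56.8.
At y = 4.29 m: A R^(2/3) = 98.66 — too large.
At y = 2.52 m: A R^(2/3) = 28.42 — too small.
At y = 3.4 m: A R^(2/3) = 56.81 — matches.

y_n = 3.4 m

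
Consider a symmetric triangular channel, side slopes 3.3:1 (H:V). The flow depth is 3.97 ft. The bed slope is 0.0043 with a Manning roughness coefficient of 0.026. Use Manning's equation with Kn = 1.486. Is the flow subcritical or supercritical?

For a triangular section with side slope z = 3.3: A = zy² = 3.3×3.97² = 52.01 ft²; P = 2y√(1+z²) = 2×3.97×3.448 = 27.38 ft.
Hydraulic radius R = A/P = 52.01/27.38 = 1.9 ft.
V = (1.486/n) R^(2/3) √S = (1.486/0.026) × 1.9^(2/3) × √0.0043 = 5.749 ft/s. Hydraulic depth D_h = A/T = 52.01/26.2 = 1.985 ft.
Froude number Fr = V/√(g·D_h) = 5.749/√(32.2×1.985) = 0.719, which is less than 1, so the flow is subcritical.

subcritical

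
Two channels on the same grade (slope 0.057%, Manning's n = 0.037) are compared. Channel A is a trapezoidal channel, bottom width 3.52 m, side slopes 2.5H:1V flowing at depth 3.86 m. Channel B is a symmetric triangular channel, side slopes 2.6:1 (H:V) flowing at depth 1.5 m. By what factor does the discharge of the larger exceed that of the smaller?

Channel A: With bottom width b = 3.52 m and side slope z = 2.5: A = (b + zy)y = (3.52 + 2.5×3.86)×3.86 = 50.84 m²; P = b + 2y√(1+z²) = 3.52 + 2×3.86×2.693 = 24.31 m. Hydraulic radius R = A/P = 50.84/24.31 = 2.091 m. Q_A = (1/0.037)·50.84·2.091^(2/3)·√0.00057 = 53.65 m³/s.
Channel B: For a triangular section with side slope z = 2.6: A = zy² = 2.6×1.5² = 5.85 m²; P = 2y√(1+z²) = 2×1.5×2.786 = 8.357 m. Hydraulic radius R = A/P = 5.85/8.357 = 0.7 m. Q_B = (1/0.037)·5.85·0.7^(2/3)·√0.00057 = 2.976 m³/s.
The larger discharge is 53.65 m³/s and the smaller is 2.976 m³/s; the ratio is 18.

18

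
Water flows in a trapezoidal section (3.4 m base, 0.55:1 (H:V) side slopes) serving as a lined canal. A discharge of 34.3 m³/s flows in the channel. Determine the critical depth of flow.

At critical depth, Q² T / (g A³) = 1, i.e. A³/T = Q²/g = 34.3²/9.81 = 119.9.
Trying y = 2.37 m: A³/T = 230.6 — over.
Trying y = 1.5 m: A³/T = 50.4 — short.
Trying y = 1.95 m: A³/T = 119.6 — ≈ 119.9.

y_c = 1.95 m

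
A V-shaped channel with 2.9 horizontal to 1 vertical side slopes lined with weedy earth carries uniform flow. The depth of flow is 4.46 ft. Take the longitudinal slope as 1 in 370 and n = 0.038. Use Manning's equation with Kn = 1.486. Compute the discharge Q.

For a triangular section with side slope z = 2.9: A = zy² = 2.9×4.46² = 57.69 ft²; P = 2y√(1+z²) = 2×4.46×3.068 = 27.36 ft.
Hydraulic radius R = A/P = 57.69/27.36 = 2.108 ft.
Manning's equation: Q = (1.486/n) A R^(2/3) S^(1/2) = (1.486/0.038) × 57.69 × 2.108^(2/3) × 0.002703^(1/2) = 193 ft³/s.

Q = 193 ft³/s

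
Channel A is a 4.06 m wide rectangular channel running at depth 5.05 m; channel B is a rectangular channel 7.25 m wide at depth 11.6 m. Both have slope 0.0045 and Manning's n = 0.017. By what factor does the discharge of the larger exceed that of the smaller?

Channel A: Flow area A = b·y = 4.06 × 5.05 = 20.5 m². Wetted perimeter P = b + 2y = 4.06 + 2×5.05 = 14.16 m. Hydraulic radius R = A/P = 20.5/14.16 = 1.448 m. Q_A = (1/0.017)·20.5·1.448^(2/3)·√0.0045 = 103.5 m³/s.
Channel B: Flow area A = b·y = 7.25 × 11.6 = 84.1 m². Wetted perimeter P = b + 2y = 7.25 + 2×11.6 = 30.45 m. Hydraulic radius R = A/P = 84.1/30.45 = 2.762 m. Q_B = (1/0.017)·84.1·2.762^(2/3)·√0.0045 = 653.3 m³/s.
The larger discharge is 653.3 m³/s and the smaller is 103.5 m³/s; the ratio is 6.31.

6.31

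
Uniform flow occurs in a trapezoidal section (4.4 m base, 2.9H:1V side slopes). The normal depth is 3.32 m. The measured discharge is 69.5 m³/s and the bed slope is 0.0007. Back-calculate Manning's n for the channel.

With bottom width b = 4.4 m and side slope z = 2.9: A = (b + zy)y = (4.4 + 2.9×3.32)×3.32 = 46.57 m²; P = b + 2y√(1+z²) = 4.4 + 2×3.32×3.068 = 24.77 m.
Hydraulic radius R = A/P = 46.57/24.77 = 1.88 m.
Rearranging Manning's equation: n = (1/Q) A R^(2/3) S^(1/2) = (1/69.5) × 46.57 × 1.88^(2/3) × √0.0007 = 0.027.

n = 0.027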